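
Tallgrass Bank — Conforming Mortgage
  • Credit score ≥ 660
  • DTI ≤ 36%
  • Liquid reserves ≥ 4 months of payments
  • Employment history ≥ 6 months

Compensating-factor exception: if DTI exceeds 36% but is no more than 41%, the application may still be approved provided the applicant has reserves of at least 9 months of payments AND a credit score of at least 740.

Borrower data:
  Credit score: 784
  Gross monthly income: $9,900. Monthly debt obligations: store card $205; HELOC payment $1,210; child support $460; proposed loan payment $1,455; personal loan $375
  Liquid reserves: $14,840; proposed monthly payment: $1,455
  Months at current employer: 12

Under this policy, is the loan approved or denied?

Credit score 784 ≥ 660 (meets base)
Total debts = (205 + 1,210 + 460 + 1,455 + 375) = 3,705. DTI: 3,705 ÷ 9,900 = 37.4%, over the 36% base limit.
Reserves = 14,840/1,455 = 10.2 months ≥ 4
Employment 12 ≥ 6 months
37.4% falls in the override range (36%–41%), so the compensating-factor test applies.
Override check — reserves: 10.2 mo (ok); score: 784 (ok).
Both override conditions satisfied; DTI exception granted.

Approved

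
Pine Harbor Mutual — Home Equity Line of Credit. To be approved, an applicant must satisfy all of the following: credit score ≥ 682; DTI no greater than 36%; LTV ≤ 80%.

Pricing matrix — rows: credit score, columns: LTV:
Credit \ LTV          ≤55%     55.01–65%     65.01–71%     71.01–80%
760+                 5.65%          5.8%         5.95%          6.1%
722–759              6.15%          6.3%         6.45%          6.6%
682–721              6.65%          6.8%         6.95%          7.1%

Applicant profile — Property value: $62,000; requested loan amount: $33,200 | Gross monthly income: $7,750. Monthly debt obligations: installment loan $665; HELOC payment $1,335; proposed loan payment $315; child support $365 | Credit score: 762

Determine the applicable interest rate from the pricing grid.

Credit score 762 ≥ 682; Total monthly debts = (665 + 1,335 + 315 + 365) = 2,680. DTI: 2,680 ÷ 7,750 = 34.6%, within the 36% cap
LTV: 33,200 ÷ 62,000 = 53.5%, within 80% cap
Score 762 is in the 760+ band; LTV 53.5% is in the ≤55% band → 5.65%.

5.65%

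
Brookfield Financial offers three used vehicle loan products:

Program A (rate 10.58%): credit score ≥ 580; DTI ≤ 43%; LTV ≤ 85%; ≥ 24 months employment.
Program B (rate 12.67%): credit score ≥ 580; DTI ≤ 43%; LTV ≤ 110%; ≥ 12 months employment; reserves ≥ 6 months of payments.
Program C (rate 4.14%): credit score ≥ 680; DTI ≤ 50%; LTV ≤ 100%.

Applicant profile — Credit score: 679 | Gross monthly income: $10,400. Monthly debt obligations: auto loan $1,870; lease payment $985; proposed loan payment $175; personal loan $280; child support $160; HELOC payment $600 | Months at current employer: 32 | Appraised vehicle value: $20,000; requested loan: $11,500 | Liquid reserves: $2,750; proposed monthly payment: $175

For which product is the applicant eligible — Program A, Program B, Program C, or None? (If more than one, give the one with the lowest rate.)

Program A

Total debts = (1,870 + 985 + 175 + 280 + 160 + 600) = 4,070; DTI = 4,070/10,400 = 39.1%.
LTV = 11,500/20,000 = 57.5%.
Reserves = 2,750/175 = 15.7 months.
Program A: score 679 ≥ 580; DTI 39.1% ≤ 43%; LTV 57.5% ≤ 85%; employment 32 ≥ 24 mo → qualifies.
Program B: score 679 ≥ 580; DTI 39.1% ≤ 43%; LTV 57.5% ≤ 110%; employment 32 ≥ 12 mo; reserves 15.7 ≥ 6 mo → qualifies.
Program C: score 679 < 680; DTI 39.1% ≤ 50%; LTV 57.5% ≤ 100% → does not qualify.
Qualifying: Program A, Program B. Lowest rate is 10.58% → Program A.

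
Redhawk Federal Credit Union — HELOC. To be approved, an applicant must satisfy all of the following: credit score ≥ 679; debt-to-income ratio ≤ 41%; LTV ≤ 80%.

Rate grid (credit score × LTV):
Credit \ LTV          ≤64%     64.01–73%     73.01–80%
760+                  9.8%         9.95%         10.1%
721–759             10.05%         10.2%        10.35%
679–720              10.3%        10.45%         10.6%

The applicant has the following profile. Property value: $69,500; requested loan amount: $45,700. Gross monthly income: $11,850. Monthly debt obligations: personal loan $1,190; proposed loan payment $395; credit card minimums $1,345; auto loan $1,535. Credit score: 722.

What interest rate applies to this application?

10.2%

Credit score 722 ≥ 679; Total monthly debts = (1,190 + 395 + 1,345 + 1,535) = 4,465. DTI: 4,465 ÷ 11,850 = 37.7%, within the 41% cap
LTV = 45,700/69,500 = 65.8% ≤ 80%
Score 722 is in the 721–759 band; LTV 65.8% is in the 64.01–73% band → 10.2%.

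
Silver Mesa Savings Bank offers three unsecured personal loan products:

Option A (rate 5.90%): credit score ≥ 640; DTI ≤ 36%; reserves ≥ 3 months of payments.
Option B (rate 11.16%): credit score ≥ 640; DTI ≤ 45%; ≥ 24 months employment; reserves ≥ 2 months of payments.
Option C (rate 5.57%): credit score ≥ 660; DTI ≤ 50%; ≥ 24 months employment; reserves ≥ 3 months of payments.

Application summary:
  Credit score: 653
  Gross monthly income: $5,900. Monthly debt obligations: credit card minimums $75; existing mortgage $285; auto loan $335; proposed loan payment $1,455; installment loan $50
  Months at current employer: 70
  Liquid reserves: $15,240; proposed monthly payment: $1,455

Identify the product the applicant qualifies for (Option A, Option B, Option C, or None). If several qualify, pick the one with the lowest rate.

Option B

Total debts = (75 + 285 + 335 + 1,455 + 50) = 2,200; DTI = 2,200/5,900 = 37.3%.
Reserves = 15,240/1,455 = 10.5 months.
Option A: score 653 ≥ 640; DTI 37.3% > 36%; reserves 10.5 ≥ 3 mo → does not qualify.
Option B: score 653 ≥ 640; DTI 37.3% ≤ 45%; employment 70 ≥ 24 mo; reserves 10.5 ≥ 2 mo → qualifies.
Option C: score 653 < 660; DTI 37.3% ≤ 50%; employment 70 ≥ 24 mo; reserves 10.5 ≥ 3 mo → does not qualify.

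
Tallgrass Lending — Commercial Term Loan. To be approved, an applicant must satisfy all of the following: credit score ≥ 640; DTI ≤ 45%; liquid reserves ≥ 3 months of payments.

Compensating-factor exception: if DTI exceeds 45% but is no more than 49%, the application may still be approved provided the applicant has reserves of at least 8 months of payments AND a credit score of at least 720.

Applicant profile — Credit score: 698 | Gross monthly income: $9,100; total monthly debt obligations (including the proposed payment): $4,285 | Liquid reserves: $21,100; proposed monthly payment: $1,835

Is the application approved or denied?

Credit score 698 ≥ 640 (meets base)
DTI: 4,285 ÷ 9,100 = 47.1%, over the 45% base limit.
Reserves: 21,100 ÷ 1,835 = 11.5 months (meets 3-month minimum)
DTI 47.1% is within the 45%–49% exception band; checking compensating factors.
Reserves 11.5 ≥ 8 months; credit score 698 < 720.
Compensating-factor requirement not fully met.

Denied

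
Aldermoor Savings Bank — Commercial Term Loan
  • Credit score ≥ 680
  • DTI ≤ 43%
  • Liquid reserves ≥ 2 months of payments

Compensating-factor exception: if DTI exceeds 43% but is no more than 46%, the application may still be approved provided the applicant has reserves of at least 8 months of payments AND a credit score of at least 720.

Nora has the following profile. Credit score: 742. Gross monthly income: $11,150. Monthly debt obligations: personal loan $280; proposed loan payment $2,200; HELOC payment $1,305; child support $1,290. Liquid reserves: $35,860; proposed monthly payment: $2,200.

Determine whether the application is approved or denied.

Approved

Credit score 742 ≥ 680 (meets base)
Total debts = (280 + 2,200 + 1,305 + 1,290) = 5,075. DTI: 5,075 ÷ 11,150 = 45.5%, over the 43% base limit.
Reserves: 35,860 ÷ 2,200 = 16.3 months (meets 2-month minimum)
45.5% falls in the override range (43%–46%), so the compensating-factor test applies.
Reserves 16.3 ≥ 8 months; credit score 742 ≥ 720.
Both compensating conditions met → exception applies.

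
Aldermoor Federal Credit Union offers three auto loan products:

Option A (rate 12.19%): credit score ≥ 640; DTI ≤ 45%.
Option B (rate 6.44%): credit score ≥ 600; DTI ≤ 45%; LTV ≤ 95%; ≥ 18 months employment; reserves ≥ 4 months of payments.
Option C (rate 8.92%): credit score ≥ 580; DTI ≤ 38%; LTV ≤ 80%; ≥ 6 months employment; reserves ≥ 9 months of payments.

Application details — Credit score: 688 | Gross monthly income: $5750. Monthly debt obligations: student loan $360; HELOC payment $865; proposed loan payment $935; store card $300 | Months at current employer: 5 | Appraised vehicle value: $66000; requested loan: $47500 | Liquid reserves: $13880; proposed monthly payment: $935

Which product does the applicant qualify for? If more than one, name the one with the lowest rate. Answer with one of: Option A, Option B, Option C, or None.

Option A

Total debts = (360 + 865 + 935 + 300) = 2,460; DTI = 2,460/5,750 = 42.8%.
LTV = 47,500/66,000 = 72%.
Reserves = 13,880/935 = 14.8 months.
Option A: score 688 ≥ 640; DTI 42.8% ≤ 45% → qualifies.
Option B: score 688 ≥ 600; DTI 42.8% ≤ 45%; LTV 72% ≤ 95%; employment 5 < 18 mo; reserves 14.8 ≥ 4 mo → does not qualify.
Option C: score 688 ≥ 580; DTI 42.8% > 38%; LTV 72% ≤ 80%; employment 5 < 6 mo; reserves 14.8 ≥ 9 mo → does not qualify.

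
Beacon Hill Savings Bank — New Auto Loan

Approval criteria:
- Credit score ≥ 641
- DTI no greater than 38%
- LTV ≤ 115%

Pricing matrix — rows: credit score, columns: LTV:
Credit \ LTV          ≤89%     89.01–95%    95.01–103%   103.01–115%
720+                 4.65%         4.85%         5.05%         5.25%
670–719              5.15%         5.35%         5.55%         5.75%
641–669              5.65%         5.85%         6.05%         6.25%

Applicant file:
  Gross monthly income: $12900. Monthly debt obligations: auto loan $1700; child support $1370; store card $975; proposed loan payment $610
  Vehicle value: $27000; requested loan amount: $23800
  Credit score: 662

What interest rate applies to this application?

Credit score 662 ≥ 641; Total monthly debts = (1,700 + 1,370 + 975 + 610) = 4,655. DTI = 4,655/12,900 = 36.1% ≤ 38%
LTV: 23,800 ÷ 27,000 = 88.1%, within 115% cap
Score 662 is in the 641–669 band; LTV 88.1% is in the ≤89% band → 5.65%.

5.65%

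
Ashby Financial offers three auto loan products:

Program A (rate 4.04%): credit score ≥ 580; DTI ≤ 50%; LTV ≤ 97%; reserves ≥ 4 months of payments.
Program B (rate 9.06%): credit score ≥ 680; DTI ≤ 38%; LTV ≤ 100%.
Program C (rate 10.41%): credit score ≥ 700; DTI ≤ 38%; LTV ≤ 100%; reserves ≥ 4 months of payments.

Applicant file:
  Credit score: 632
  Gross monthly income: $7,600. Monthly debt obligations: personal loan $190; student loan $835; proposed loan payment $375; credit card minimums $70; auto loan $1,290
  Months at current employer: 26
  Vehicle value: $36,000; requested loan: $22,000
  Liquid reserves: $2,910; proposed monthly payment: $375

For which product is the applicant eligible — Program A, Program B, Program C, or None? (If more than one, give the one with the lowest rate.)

Program A

Total debts = (190 + 835 + 375 + 70 + 1,290) = 2,760; DTI = 2,760/7,600 = 36.3%.
LTV = 22,000/36,000 = 61.1%.
Reserves = 2,910/375 = 7.8 months.
Program A: score 632 ≥ 580; DTI 36.3% ≤ 50%; LTV 61.1% ≤ 97%; reserves 7.8 ≥ 4 mo → qualifies.
Program B: score 632 < 680; DTI 36.3% ≤ 38%; LTV 61.1% ≤ 100% → does not qualify.
Program C: score 632 < 700; DTI 36.3% ≤ 38%; LTV 61.1% ≤ 100%; reserves 7.8 ≥ 4 mo → does not qualify.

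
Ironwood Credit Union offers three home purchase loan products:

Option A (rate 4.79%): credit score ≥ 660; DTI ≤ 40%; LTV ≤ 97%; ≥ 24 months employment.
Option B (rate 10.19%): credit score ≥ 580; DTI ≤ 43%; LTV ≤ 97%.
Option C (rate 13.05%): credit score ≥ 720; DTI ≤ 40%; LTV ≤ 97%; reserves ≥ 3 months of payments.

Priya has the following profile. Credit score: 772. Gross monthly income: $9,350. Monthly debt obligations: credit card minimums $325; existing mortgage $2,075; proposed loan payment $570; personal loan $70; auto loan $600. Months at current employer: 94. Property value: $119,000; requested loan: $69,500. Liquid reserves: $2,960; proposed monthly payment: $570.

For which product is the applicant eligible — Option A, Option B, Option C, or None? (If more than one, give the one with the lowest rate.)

Option A

Total debts = (325 + 2,075 + 570 + 70 + 600) = 3,640; DTI = 3,640/9,350 = 38.9%.
LTV = 69,500/119,000 = 58.4%.
Reserves = 2,960/570 = 5.2 months.
Option A: score 772 ≥ 660; DTI 38.9% ≤ 40%; LTV 58.4% ≤ 97%; employment 94 ≥ 24 mo → qualifies.
Option B: score 772 ≥ 580; DTI 38.9% ≤ 43%; LTV 58.4% ≤ 97% → qualifies.
Option C: score 772 ≥ 720; DTI 38.9% ≤ 40%; LTV 58.4% ≤ 97%; reserves 5.2 ≥ 3 mo → qualifies.
Qualifying: Option A, Option B, Option C. Lowest rate is 4.79% → Option A.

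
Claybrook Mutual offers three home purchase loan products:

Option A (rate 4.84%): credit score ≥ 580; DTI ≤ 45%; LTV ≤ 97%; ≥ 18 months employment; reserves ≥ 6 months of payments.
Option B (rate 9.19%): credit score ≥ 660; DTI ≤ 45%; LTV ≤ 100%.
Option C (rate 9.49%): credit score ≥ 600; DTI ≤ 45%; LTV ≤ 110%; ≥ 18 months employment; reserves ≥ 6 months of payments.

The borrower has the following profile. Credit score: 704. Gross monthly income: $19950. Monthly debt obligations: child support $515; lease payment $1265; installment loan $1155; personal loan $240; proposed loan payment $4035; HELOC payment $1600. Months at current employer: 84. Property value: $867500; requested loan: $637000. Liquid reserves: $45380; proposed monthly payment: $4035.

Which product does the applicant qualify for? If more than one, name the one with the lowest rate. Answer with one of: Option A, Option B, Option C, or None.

Option A

Total debts = (515 + 1,265 + 1,155 + 240 + 4,035 + 1,600) = 8,810; DTI = 8,810/19,950 = 44.2%.
LTV = 637,000/867,500 = 73.4%.
Reserves = 45,380/4,035 = 11.2 months.
Option A: score 704 ≥ 580; DTI 44.2% ≤ 45%; LTV 73.4% ≤ 97%; employment 84 ≥ 18 mo; reserves 11.2 ≥ 6 mo → qualifies.
Option B: score 704 ≥ 660; DTI 44.2% ≤ 45%; LTV 73.4% ≤ 100% → qualifies.
Option C: score 704 ≥ 600; DTI 44.2% ≤ 45%; LTV 73.4% ≤ 110%; employment 84 ≥ 18 mo; reserves 11.2 ≥ 6 mo → qualifies.
Qualifying: Option A, Option B, Option C. Lowest rate is 4.84% → Option A.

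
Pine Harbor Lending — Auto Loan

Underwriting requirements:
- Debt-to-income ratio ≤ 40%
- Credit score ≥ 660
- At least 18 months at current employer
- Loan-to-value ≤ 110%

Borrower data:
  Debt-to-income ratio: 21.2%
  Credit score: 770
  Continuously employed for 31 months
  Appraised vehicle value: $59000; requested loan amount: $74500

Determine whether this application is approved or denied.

DTI 21.2% ≤ 40%
Credit score 770 ≥ 660 (meets)
Employment 31 ≥ 18 months
LTV: 74,500 ÷ 59,000 = 126.3%, exceeds 110% cap
Fails on LTV.

Denied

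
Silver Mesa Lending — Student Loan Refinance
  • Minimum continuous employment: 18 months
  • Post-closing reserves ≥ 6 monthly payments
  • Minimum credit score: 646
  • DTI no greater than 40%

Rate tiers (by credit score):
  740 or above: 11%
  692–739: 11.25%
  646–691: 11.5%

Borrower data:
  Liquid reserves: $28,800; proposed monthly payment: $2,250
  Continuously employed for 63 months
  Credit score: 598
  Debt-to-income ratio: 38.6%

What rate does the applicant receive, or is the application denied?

Credit score 598 < 646 (below minimum)
DTI 38.6% is within the 40% limit
Employment 63 ≥ 18 months
Liquid reserves cover 28,800/2,250 = 12.8 months — ≥ 6 required
Not all requirements met → denied.

Denied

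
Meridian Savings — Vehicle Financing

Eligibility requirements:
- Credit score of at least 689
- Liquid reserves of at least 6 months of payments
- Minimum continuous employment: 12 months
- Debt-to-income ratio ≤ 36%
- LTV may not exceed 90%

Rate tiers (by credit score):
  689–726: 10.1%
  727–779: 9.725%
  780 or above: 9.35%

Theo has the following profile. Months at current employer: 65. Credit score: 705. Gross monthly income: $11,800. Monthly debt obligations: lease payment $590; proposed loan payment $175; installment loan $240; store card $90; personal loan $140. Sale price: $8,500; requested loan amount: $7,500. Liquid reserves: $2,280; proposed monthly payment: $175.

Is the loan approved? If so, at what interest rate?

Credit score 705 ≥ 689 (meets minimum)
LTV: 7,500 ÷ 8,500 = 88.2%, within 90% cap
Reserves = 2,280/175 = 13.0 months ≥ 6
Employment 65 ≥ 12 months
Total monthly debts = (590 + 175 + 240 + 90 + 140) = 1,235. Debt-to-income = 1,235/11,800 = 10.5% — meets 36% limit
All requirements met. Score 705 falls in the 689–726 tier → 10.1%.

Approved at 10.1%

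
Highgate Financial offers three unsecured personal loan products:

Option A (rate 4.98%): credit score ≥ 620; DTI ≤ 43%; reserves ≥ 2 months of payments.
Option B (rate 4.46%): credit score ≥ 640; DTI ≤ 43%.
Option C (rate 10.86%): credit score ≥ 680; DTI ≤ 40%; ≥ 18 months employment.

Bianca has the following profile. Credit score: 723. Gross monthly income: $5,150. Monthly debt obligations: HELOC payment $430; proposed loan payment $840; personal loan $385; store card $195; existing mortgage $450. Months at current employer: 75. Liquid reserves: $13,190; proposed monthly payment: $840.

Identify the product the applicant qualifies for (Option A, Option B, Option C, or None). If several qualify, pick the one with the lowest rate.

Total debts = (430 + 840 + 385 + 195 + 450) = 2,300; DTI = 2,300/5,150 = 44.7%.
Reserves = 13,190/840 = 15.7 months.
Option A: score 723 ≥ 620; DTI 44.7% > 43%; reserves 15.7 ≥ 2 mo → does not qualify.
Option B: score 723 ≥ 640; DTI 44.7% > 43% → does not qualify.
Option C: score 723 ≥ 680; DTI 44.7% > 40%; employment 75 ≥ 18 mo → does not qualify.

None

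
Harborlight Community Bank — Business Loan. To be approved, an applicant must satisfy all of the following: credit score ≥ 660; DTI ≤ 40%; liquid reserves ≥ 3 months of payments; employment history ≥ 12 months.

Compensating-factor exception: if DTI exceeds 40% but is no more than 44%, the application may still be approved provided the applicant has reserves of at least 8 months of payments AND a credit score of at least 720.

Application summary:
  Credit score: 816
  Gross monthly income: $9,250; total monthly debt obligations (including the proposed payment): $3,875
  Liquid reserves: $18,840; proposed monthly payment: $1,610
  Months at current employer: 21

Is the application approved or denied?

Approved

Credit score 816 ≥ 660 (meets base)
DTI: 3,875 ÷ 9,250 = 41.9%, over the 40% base limit.
Reserves = 18,840/1,610 = 11.7 months ≥ 3
Employment 21 ≥ 12 months
DTI 41.9% is within the 40%–44% exception band; checking compensating factors.
Override check — reserves: 11.7 mo (ok); score: 816 (ok).
Both override conditions satisfied; DTI exception granted.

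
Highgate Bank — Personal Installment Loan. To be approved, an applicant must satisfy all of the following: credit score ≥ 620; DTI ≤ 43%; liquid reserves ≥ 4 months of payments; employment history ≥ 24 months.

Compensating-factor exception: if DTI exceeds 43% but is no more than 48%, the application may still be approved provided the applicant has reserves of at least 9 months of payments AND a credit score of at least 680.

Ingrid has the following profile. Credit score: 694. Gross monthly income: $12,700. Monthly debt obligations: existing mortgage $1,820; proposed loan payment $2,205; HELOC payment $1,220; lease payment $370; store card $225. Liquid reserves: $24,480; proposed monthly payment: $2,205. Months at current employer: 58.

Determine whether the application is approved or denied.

Credit score 694 ≥ 620 (meets base)
Total debts = (1,820 + 2,205 + 1,220 + 370 + 225) = 5,840. DTI = 5,840/12,700 = 46% > 43% — standard DTI limit exceeded.
Reserves = 24,480/2,205 = 11.1 months ≥ 4
Employment 58 ≥ 24 months
DTI 46% is within the 43%–48% exception band; checking compensating factors.
Reserves 11.1 ≥ 9 months; credit score 694 ≥ 680.
Both compensating conditions met → exception applies.

Approved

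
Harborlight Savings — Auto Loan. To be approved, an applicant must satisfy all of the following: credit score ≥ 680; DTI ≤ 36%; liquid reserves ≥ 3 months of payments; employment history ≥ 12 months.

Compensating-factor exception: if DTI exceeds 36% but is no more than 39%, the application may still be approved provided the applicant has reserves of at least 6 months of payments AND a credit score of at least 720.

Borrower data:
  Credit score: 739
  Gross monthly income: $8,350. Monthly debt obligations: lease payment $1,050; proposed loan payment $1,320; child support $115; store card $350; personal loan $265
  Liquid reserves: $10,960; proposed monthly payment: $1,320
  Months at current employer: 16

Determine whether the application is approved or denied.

Credit score 739 ≥ 680 (meets base)
Total debts = (1,050 + 1,320 + 115 + 350 + 265) = 3,100. DTI = 3,100/8,350 = 37.1% > 36% — standard DTI limit exceeded.
Reserves: 10,960 ÷ 1,320 = 8.3 months (meets 3-month minimum)
Employment 16 ≥ 12 months
DTI 37.1% is within the 36%–39% exception band; checking compensating factors.
Override check — reserves: 8.3 mo (ok); score: 739 (ok).
Both override conditions satisfied; DTI exception granted.

Approved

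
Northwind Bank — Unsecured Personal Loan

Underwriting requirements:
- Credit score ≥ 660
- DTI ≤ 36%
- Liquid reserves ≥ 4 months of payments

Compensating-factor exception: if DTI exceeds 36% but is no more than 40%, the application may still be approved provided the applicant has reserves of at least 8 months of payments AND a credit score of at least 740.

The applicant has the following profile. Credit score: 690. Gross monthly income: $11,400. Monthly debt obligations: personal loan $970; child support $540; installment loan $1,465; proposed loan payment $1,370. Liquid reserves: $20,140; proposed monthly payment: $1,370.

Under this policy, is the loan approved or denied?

Credit score 690 ≥ 660 (meets base)
Total debts = (970 + 540 + 1,465 + 1,370) = 4,345. DTI: 4,345 ÷ 11,400 = 38.1%, over the 36% base limit.
Liquid reserves cover 20,140/1,370 = 14.7 months — ≥ 4 required
DTI 38.1% is within the 36%–40% exception band; checking compensating factors.
Override check — reserves: 14.7 mo (ok); score: 690 (below 740).
Compensating-factor requirement not fully met.

Denied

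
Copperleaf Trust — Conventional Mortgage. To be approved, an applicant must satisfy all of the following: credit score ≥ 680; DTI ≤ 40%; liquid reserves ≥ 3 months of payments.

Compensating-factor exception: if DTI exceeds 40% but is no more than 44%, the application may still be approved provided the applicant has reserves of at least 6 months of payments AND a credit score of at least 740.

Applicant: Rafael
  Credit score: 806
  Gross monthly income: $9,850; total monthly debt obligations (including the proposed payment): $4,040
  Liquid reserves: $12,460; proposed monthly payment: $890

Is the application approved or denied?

Approved

Credit score 806 ≥ 680 (meets base)
DTI: 4,040 ÷ 9,850 = 41%, over the 40% base limit.
Liquid reserves cover 12,460/890 = 14.0 months — ≥ 3 required
DTI 41% is within the 40%–44% exception band; checking compensating factors.
Reserves 14.0 ≥ 6 months; credit score 806 ≥ 740.
Both compensating conditions met → exception applies.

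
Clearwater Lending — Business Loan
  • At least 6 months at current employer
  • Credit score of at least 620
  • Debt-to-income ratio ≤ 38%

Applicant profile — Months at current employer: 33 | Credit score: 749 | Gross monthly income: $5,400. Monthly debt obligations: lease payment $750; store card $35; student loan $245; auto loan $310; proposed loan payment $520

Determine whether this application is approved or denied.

Employment 33 ≥ 6 months
Credit score 749 ≥ 620 (meets)
Total monthly debts = (750 + 35 + 245 + 310 + 520) = 1,860. Debt-to-income = 1,860/5,400 = 34.4% — meets 38% limit
All criteria satisfied.

Approved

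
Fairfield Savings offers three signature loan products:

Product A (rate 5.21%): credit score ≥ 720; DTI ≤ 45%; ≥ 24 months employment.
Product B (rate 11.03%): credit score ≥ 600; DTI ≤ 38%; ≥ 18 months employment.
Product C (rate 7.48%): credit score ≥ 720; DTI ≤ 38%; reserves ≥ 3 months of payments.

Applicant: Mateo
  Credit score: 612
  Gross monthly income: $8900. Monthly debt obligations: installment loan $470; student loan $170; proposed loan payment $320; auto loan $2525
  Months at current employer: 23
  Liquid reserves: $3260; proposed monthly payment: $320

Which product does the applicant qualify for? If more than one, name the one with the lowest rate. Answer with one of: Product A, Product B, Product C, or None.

Total debts = (470 + 170 + 320 + 2,525) = 3,485; DTI = 3,485/8,900 = 39.2%.
Reserves = 3,260/320 = 10.2 months.
Product A: score 612 < 720; DTI 39.2% ≤ 45%; employment 23 < 24 mo → does not qualify.
Product B: score 612 ≥ 600; DTI 39.2% > 38%; employment 23 ≥ 18 mo → does not qualify.
Product C: score 612 < 720; DTI 39.2% > 38%; reserves 10.2 ≥ 3 mo → does not qualify.

None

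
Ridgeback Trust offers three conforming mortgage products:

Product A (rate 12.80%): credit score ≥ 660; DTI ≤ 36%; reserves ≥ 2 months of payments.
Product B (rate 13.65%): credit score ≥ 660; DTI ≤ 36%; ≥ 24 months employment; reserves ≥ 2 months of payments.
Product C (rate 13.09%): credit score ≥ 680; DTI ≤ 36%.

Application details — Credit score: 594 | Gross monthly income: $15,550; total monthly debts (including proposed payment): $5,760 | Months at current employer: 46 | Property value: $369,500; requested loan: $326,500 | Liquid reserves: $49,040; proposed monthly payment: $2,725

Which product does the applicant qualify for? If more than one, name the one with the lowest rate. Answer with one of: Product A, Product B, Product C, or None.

None

DTI = 5,760/15,550 = 37%.
LTV = 326,500/369,500 = 88.4%.
Reserves = 49,040/2,725 = 18.0 months.
Product A: score 594 < 660; DTI 37% > 36%; reserves 18.0 ≥ 2 mo → does not qualify.
Product B: score 594 < 660; DTI 37% > 36%; employment 46 ≥ 24 mo; reserves 18.0 ≥ 2 mo → does not qualify.
Product C: score 594 < 680; DTI 37% > 36% → does not qualify.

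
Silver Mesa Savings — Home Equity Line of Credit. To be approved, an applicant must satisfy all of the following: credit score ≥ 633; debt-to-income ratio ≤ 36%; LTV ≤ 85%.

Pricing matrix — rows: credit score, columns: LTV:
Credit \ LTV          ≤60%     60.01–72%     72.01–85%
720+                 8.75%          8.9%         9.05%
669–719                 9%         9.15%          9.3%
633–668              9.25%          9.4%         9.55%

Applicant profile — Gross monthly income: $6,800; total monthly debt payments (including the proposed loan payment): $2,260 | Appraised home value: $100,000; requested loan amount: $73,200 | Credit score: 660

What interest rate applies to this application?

9.55%

Credit score 660 ≥ 633; DTI: 2,260 ÷ 6,800 = 33.2%, within the 36% cap
LTV: 73,200 ÷ 100,000 = 73.2%, within 85% cap
Row: 660 falls in 633–668. Column: 73.2% falls in 72.01–85%. Rate = 9.55%.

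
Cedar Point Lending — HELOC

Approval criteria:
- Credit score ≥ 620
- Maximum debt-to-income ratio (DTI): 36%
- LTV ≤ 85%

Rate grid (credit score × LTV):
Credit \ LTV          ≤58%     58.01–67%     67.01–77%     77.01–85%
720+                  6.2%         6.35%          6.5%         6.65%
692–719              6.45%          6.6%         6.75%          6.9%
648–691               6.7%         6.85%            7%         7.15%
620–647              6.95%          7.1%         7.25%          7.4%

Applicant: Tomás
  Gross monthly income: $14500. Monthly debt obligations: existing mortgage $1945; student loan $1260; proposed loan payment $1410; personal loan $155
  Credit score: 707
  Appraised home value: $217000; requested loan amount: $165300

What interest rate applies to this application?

6.75%

Credit score 707 ≥ 620; Total monthly debts = (1,945 + 1,260 + 1,410 + 155) = 4,770. DTI: 4,770 ÷ 14,500 = 32.9%, within the 36% cap
LTV = 165,300/217,000 = 76.2% ≤ 85%
Credit 707 → row 692–719; LTV 76.2% → column 67.01–77%. Grid cell → 6.75%.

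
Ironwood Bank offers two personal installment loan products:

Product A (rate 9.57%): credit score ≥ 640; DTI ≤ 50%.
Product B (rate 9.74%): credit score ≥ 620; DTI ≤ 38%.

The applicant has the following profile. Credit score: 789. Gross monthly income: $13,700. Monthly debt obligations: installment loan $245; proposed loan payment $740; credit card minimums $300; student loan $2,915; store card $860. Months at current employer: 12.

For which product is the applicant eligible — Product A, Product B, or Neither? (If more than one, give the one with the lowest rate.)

Product A

Total debts = (245 + 740 + 300 + 2,915 + 860) = 5,060; DTI = 5,060/13,700 = 36.9%.
Product A: score 789 ≥ 640; DTI 36.9% ≤ 50% → qualifies.
Product B: score 789 ≥ 620; DTI 36.9% ≤ 38% → qualifies.
Qualifying: Product A, Product B. Lowest rate is 9.57% → Product A.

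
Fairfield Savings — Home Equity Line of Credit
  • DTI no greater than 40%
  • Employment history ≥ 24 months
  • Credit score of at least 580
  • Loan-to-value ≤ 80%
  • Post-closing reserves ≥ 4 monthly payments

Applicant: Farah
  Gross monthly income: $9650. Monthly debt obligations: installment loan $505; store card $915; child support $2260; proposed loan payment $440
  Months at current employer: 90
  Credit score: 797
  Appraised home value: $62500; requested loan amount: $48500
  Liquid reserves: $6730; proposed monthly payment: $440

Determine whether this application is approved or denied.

Denied

Total monthly debts = (505 + 915 + 2,260 + 440) = 4,120. Debt-to-income = 4,120/9,650 = 42.7% — over 40% limit
Employment 90 ≥ 24 months
Credit score 797 ≥ 580 (meets)
LTV: 48,500 ÷ 62,500 = 77.6%, within 80% cap
Reserves = 6,730/440 = 15.3 months ≥ 4
Fails on DTI.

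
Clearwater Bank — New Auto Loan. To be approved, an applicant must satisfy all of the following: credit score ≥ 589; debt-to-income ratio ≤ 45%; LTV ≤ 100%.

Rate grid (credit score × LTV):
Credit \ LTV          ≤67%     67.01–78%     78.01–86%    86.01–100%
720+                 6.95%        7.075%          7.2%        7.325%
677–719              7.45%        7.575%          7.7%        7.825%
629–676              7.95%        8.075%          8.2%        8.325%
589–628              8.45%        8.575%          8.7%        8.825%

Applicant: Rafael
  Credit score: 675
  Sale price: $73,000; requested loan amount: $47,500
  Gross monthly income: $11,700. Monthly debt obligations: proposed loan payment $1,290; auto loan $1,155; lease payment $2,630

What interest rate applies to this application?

7.95%

Credit score 675 ≥ 589; Total monthly debts = (1,290 + 1,155 + 2,630) = 5,075. DTI: 5,075 ÷ 11,700 = 43.4%, within the 45% cap
LTV: 47,500 ÷ 73,000 = 65.1%, within 100% cap
Credit 675 → row 629–676; LTV 65.1% → column ≤67%. Grid cell → 7.95%.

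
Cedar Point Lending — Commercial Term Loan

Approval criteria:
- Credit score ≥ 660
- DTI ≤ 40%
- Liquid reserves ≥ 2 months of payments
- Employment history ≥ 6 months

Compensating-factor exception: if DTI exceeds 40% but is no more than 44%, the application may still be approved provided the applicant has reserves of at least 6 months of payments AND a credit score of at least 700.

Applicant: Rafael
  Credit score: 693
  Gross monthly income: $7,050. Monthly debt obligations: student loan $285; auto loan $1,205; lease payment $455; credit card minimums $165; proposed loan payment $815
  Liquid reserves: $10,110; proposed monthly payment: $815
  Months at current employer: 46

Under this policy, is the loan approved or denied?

Credit score 693 ≥ 660 (meets base)
Total debts = (285 + 1,205 + 455 + 165 + 815) = 2,925. DTI: 2,925 ÷ 7,050 = 41.5%, over the 40% base limit.
Reserves: 10,110 ÷ 815 = 12.4 months (meets 2-month minimum)
Employment 46 ≥ 6 months
DTI 41.5% is within the 40%–44% exception band; checking compensating factors.
Override check — reserves: 12.4 mo (ok); score: 693 (below 700).
Override conditions not both satisfied; exception does not apply.

Denied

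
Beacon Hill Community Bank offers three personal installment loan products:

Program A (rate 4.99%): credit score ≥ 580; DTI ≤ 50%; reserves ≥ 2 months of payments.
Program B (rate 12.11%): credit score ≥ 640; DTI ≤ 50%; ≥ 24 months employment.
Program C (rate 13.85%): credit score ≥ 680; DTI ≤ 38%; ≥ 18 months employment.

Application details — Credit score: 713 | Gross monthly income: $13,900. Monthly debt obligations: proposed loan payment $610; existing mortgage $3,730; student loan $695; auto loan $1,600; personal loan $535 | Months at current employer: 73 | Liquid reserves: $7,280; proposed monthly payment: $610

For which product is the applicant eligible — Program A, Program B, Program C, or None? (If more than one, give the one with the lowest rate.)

None

Total debts = (610 + 3,730 + 695 + 1,600 + 535) = 7,170; DTI = 7,170/13,900 = 51.6%.
Reserves = 7,280/610 = 11.9 months.
Program A: score 713 ≥ 580; DTI 51.6% > 50%; reserves 11.9 ≥ 2 mo → does not qualify.
Program B: score 713 ≥ 640; DTI 51.6% > 50%; employment 73 ≥ 24 mo → does not qualify.
Program C: score 713 ≥ 680; DTI 51.6% > 38%; employment 73 ≥ 18 mo → does not qualify.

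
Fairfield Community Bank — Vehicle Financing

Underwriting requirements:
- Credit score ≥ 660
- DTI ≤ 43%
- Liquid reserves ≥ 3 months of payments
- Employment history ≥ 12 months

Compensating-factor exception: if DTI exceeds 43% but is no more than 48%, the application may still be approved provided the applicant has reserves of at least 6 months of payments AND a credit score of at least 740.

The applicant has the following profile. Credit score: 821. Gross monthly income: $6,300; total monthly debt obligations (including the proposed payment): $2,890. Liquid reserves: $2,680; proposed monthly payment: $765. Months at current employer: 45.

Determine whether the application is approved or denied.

Denied

Credit score 821 ≥ 660 (meets base)
DTI: 2,890 ÷ 6,300 = 45.9%, over the 43% base limit.
Reserves: 2,680 ÷ 765 = 3.5 months (meets 3-month minimum)
Employment 45 ≥ 12 months
45.9% falls in the override range (43%–48%), so the compensating-factor test applies.
Reserves 3.5 < 6 months; credit score 821 ≥ 740.
Override conditions not both satisfied; exception does not apply.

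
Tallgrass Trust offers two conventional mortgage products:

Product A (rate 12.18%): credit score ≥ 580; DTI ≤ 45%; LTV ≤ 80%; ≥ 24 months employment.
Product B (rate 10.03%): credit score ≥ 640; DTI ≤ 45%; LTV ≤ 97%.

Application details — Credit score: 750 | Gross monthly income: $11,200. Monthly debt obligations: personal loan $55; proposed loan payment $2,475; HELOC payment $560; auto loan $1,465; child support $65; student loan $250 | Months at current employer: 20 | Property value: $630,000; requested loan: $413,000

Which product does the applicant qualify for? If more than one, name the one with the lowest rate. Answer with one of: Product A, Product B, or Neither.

Total debts = (55 + 2,475 + 560 + 1,465 + 65 + 250) = 4,870; DTI = 4,870/11,200 = 43.5%.
LTV = 413,000/630,000 = 65.6%.
Product A: score 750 ≥ 580; DTI 43.5% ≤ 45%; LTV 65.6% ≤ 80%; employment 20 < 24 mo → does not qualify.
Product B: score 750 ≥ 640; DTI 43.5% ≤ 45%; LTV 65.6% ≤ 97% → qualifies.

Product B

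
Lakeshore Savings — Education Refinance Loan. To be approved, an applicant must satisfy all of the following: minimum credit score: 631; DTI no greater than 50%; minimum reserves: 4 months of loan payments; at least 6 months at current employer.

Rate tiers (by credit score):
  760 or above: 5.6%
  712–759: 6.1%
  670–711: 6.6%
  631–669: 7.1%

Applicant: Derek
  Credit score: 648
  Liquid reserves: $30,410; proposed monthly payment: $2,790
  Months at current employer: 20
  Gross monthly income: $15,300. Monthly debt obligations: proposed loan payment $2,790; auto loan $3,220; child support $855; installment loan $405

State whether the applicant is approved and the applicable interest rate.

Approved at 7.1%

Credit score 648 ≥ 631 (meets minimum)
Reserves: 30,410 ÷ 2,790 = 10.9 months (meets 4-month minimum)
Total monthly debts = (2,790 + 3,220 + 855 + 405) = 7,270. DTI = 7,270/15,300 = 47.5% ≤ 50%
Employment 20 ≥ 6 months
All requirements met. Score 648 falls in the 631–669 tier → 7.1%.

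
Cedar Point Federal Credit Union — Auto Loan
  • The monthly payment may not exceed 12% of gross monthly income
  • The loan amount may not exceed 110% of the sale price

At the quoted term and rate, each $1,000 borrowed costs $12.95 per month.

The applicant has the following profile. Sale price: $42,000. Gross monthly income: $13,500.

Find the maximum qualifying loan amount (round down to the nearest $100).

$46,200

Payment cap: 12% × $13,500 = $1,620/month.
At $12.95 per $1,000, that supports 1,620/12.95 × 1,000 ≈ $125,096 → $125,000.
LTV cap: 110% × $42,000 = $46,200 → $46,200.
Binding constraint: loan-to-value.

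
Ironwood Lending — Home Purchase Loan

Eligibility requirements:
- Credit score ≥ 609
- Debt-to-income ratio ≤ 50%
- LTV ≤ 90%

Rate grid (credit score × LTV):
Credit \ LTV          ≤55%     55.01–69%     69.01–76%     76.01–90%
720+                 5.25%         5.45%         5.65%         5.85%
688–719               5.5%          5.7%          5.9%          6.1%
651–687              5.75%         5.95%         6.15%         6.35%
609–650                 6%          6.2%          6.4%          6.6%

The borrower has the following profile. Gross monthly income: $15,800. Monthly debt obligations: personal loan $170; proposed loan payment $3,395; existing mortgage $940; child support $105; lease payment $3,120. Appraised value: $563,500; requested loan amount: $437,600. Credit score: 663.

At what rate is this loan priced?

Credit score 663 ≥ 609; Total monthly debts = (170 + 3,395 + 940 + 105 + 3,120) = 7,730. DTI: 7,730 ÷ 15,800 = 48.9%, within the 50% cap
Loan-to-value = 437,600/563,500 = 77.7% — pass (90% max)
Score 663 is in the 651–687 band; LTV 77.7% is in the 76.01–90% band → 6.35%.

6.35%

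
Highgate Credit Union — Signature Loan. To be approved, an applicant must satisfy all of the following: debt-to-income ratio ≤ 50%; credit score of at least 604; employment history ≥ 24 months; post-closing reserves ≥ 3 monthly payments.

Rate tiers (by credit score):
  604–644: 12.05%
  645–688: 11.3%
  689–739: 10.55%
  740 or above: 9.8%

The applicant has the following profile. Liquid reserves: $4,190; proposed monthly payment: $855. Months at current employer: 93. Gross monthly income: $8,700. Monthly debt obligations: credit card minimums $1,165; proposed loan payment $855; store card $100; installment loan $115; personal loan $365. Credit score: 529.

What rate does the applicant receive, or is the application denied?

Denied

Credit score 529 < 604 (below minimum)
Total monthly debts = (1,165 + 855 + 100 + 115 + 365) = 2,600. DTI: 2,600 ÷ 8,700 = 29.9%, within the 50% cap
Employment 93 ≥ 24 months
Liquid reserves cover 4,190/855 = 4.9 months — ≥ 3 required
Not all requirements met → denied.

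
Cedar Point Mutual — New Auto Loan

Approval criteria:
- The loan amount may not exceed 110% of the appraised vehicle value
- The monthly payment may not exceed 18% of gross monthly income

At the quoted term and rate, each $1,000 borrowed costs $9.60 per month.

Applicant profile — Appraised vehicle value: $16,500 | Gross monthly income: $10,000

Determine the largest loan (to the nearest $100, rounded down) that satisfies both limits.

$18,100

Payment cap: 18% × $10,000 = $1,800/month.
At $9.60 per $1,000, that supports 1,800/9.60 × 1,000 ≈ $187,500 → $187,500.
LTV cap: 110% × $16,500 = $18,150 → $18,100.
Binding constraint: loan-to-value.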